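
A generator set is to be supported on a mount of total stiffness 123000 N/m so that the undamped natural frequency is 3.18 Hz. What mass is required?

308 kg

ω_n = 2πf_n = 2π × 3.18 = 19.98 rad/s.
m = k/ω_n² = 123000/19.98² = 123000/399.2 = 308.1 kg.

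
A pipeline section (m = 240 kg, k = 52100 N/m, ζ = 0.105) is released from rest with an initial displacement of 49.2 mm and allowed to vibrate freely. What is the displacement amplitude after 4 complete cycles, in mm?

3.46 mm

Logarithmic decrement δ = 2πζ/√(1 − ζ²) = 2π × 0.1050/√(1 − 0.0110) = 0.6634.
After n cycles, x_n/x₀ = e^(−nδ), so x_4 = 49.2 × e^(−4 × 0.6634) = 49.2 × 0.07040 = 3.464 mm.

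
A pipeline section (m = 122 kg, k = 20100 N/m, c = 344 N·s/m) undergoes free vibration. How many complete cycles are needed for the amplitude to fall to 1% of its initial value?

7 cycles

ζ = c/(2√(km)) = 344/(2√(20100 × 122)) = 344/3132 = 0.1098.
Logarithmic decrement δ = 2πζ/√(1 − ζ²) = 2π × 0.1098/√(1 − 0.0121) = 0.6943.
x_n/x₀ = e^(−nδ) ≤ 0.01; take ln: n ≥ ln(1/0.01)/δ = 4.605/0.6943 = 6.633.
So 7 complete cycles are required.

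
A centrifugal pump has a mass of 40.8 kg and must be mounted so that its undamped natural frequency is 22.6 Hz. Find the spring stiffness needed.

823000 N/m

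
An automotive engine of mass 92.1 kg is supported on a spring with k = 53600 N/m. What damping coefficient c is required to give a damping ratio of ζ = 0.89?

c_c = 2√(k·m) = 2√(53600 × 92.1) = 4444 N·s/m.
c = ζ·c_c = 0.89 × 4444 = 3955 N·s/m.

3950 N·s/m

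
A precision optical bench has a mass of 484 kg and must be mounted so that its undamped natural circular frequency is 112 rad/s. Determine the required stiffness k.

6070000 N/m

k = m·ω_n² = 484 × 112.0² = 484 × 12540 = 6071000 N/m.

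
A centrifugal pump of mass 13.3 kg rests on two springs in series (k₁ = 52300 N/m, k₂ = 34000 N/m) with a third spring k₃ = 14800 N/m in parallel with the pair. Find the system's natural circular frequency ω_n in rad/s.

51.6 rad/s

Series pair: k_s = k₁k₂/(k₁+k₂) = (52300)(34000)/(52300 + 34000) = 20600 N/m. In parallel with k₃: k_eq = 20600 + 14800 = 35400 N/m.
ω_n = √(k_eq/m) = √(35400/13.3) = √2662 = 51.59 rad/s.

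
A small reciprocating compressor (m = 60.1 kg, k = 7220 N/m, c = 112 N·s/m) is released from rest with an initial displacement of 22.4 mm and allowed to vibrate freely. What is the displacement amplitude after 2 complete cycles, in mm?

ζ = c/(2√(km)) = 112/(2√(7220 × 60.1)) = 112/1317 = 0.08501.
Logarithmic decrement δ = 2πζ/√(1 − ζ²) = 2π × 0.08501/√(1 − 0.00723) = 0.5361.
After n cycles, x_n/x₀ = e^(−nδ), so x_2 = 22.4 × e^(−2 × 0.5361) = 22.4 × 0.3423 = 7.667 mm.

7.67 mm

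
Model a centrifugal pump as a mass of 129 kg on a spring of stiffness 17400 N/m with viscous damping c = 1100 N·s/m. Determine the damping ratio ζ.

0.367

ω_n = √(k/m) = √(17400/129) = 11.61 rad/s.
Critical damping c_c = 2√(k·m) = 2√(17400 × 129) = 2996 N·s/m, so ζ = c/c_c = 1100/2996 = 0.3671.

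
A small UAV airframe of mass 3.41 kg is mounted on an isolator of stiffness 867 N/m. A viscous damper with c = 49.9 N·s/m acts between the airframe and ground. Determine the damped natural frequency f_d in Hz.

2.25 Hz

ω_n = √(k/m) = √(867.0/3.41) = 15.95 rad/s.
Critical damping c_c = 2√(k·m) = 2√(867.0 × 3.41) = 108.7 N·s/m, so ζ = c/c_c = 49.9/108.7 = 0.4589.
ω_d = ω_n√(1 − ζ²) = 15.95 × √(1 − 0.211) = 14.17 rad/s.
f_d = ω_d/(2π) = 2.255 Hz.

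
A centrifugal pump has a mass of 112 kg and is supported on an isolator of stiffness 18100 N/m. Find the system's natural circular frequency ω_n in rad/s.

12.7 rad/s

ω_n = √(k/m) = √(18100/112) = √161.6 = 12.71 rad/s.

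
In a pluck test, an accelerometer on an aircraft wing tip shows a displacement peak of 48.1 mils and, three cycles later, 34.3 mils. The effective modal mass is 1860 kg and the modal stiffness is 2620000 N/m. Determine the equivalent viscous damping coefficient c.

Logarithmic decrement δ = (1/n)·ln(x₀/x_n) = (1/3)·ln(48.1/34.3) = (1/3)·ln(1.402) = 0.1127.
ζ = δ/√(4π² + δ²) = 0.1127/√(39.48 + 0.0127) = 0.1127/6.284 = 0.01794.
c = ζ · 2√(km) = 0.01794 × 2√(2620000 × 1860) = 0.01794 × 139600 = 2504 N·s/m.

2500 N·s/m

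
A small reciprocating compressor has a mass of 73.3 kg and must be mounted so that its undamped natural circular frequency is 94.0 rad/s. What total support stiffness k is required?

k = m·ω_n² = 73.3 × 94.00² = 73.3 × 8836 = 647700 N/m.

648000 N/m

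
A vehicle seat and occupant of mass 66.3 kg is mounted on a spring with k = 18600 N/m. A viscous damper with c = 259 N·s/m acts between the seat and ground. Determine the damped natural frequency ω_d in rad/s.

16.6 rad/s

ω_n = √(k/m) = √(18600/66.3) = 16.75 rad/s.
Critical damping c_c = 2√(k·m) = 2√(18600 × 66.3) = 2221 N·s/m, so ζ = c/c_c = 259/2221 = 0.1166.
ω_d = ω_n√(1 − ζ²) = 16.75 × √(1 − 0.0136) = 16.64 rad/s.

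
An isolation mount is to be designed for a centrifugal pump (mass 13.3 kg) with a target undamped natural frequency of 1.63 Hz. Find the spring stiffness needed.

1400 N/m

ω_n = 2πf_n = 2π × 1.63 = 10.24 rad/s.
k = m·ω_n² = 13.3 × 10.24² = 13.3 × 104.9 = 1395 N/m.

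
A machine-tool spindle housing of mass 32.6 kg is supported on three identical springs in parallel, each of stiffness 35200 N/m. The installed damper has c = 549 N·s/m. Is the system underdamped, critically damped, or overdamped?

underdamped

Parallel springs add: k_eq = 3 × 35200 = 105600 N/m.
c_c = 2√(k_eq·m) = 3711 N·s/m; ζ = c/c_c = 549/3711 = 0.148.
Since ζ < 1 the system is underdamped.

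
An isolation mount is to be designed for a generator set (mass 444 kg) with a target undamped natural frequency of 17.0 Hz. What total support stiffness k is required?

5070000 N/m

ω_n = 2πf_n = 2π × 17.0 = 106.8 rad/s.
k = m·ω_n² = 444 × 106.8² = 444 × 11410 = 5066000 N/m.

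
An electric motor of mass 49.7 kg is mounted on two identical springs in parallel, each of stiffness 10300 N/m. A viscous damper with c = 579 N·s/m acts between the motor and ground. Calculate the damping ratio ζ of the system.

Parallel springs add: k_eq = 2 × 10300 = 20600 N/m.
ω_n = √(k_eq/m) = √(20600/49.7) = 20.36 rad/s.
Critical damping c_c = 2√(k_eq·m) = 2√(20600 × 49.7) = 2024 N·s/m, so ζ = c/c_c = 579/2024 = 0.2861.

0.286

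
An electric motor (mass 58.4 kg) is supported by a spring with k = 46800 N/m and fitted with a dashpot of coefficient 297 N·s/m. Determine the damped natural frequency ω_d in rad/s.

ω_n = √(k/m) = √(46800/58.4) = 28.31 rad/s.
Critical damping c_c = 2√(k·m) = 2√(46800 × 58.4) = 3306 N·s/m, so ζ = c/c_c = 297/3306 = 0.08982.
ω_d = ω_n√(1 − ζ²) = 28.31 × √(1 − 0.00807) = 28.19 rad/s.

28.2 rad/s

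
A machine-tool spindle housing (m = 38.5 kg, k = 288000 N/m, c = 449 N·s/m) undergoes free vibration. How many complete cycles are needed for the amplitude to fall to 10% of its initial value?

6 cycles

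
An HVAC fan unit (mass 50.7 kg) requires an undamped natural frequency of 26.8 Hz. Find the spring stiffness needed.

1440000 N/m

ω_n = 2πf_n = 2π × 26.8 = 168.4 rad/s.
k = m·ω_n² = 50.7 × 168.4² = 50.7 × 28350 = 1438000 N/m.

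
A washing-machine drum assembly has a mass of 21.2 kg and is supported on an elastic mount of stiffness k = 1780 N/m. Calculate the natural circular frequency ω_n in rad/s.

9.16 rad/s

ω_n = √(k/m) = √(1780/21.2) = √83.96 = 9.163 rad/s.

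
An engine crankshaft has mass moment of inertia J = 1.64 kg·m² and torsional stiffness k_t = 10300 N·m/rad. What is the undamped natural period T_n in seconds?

ω_n = √(k_t/J) = √(10300/1.64) = √6280 = 79.25 rad/s.
T_n = 2π/ω_n = 6.283/79.25 = 0.07928 s.

0.0793 s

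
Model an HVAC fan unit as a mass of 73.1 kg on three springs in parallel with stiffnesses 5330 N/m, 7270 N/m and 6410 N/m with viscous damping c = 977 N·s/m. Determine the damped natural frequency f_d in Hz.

Parallel springs add: k_eq = 5330 + 7270 + 6410 = 19010 N/m.
ω_n = √(k_eq/m) = √(19010/73.1) = 16.13 rad/s.
Critical damping c_c = 2√(k_eq·m) = 2√(19010 × 73.1) = 2358 N·s/m, so ζ = c/c_c = 977/2358 = 0.4144.
ω_d = ω_n√(1 − ζ²) = 16.13 × √(1 − 0.172) = 14.68 rad/s.
f_d = ω_d/(2π) = 2.336 Hz.

2.34 Hz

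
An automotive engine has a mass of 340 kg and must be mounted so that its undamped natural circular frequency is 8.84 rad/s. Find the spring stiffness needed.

26600 N/m

k = m·ω_n² = 340 × 8.840² = 340 × 78.15 = 26570 N/m.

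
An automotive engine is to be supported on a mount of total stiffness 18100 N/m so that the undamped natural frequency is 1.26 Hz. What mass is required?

289 kg

ω_n = 2πf_n = 2π × 1.26 = 7.917 rad/s.
m = k/ω_n² = 18100/7.917² = 18100/62.68 = 288.8 kg.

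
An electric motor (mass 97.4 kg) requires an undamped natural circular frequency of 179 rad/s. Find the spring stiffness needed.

3120000 N/m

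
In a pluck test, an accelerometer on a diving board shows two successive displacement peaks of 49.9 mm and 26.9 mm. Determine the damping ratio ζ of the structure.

Logarithmic decrement δ = (1/n)·ln(x₀/x_n) = (1/1)·ln(49.9/26.9) = (1/1)·ln(1.855) = 0.6179.
ζ = δ/√(4π² + δ²) = 0.6179/√(39.48 + 0.382) = 0.6179/6.313 = 0.09787.

0.0979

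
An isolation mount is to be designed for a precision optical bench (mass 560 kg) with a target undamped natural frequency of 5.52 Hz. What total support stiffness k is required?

ω_n = 2πf_n = 2π × 5.52 = 34.68 rad/s.
k = m·ω_n² = 560 × 34.68² = 560 × 1203 = 673600 N/m.

674000 N/m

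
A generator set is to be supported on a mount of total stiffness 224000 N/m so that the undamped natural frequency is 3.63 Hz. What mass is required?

431 kg

ω_n = 2πf_n = 2π × 3.63 = 22.81 rad/s.
m = k/ω_n² = 224000/22.81² = 224000/520.2 = 430.6 kg.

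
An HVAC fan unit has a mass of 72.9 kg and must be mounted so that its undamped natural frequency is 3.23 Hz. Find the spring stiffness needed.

30000 N/m

ω_n = 2πf_n = 2π × 3.23 = 20.29 rad/s.
k = m·ω_n² = 72.9 × 20.29² = 72.9 × 411.9 = 30030 N/m.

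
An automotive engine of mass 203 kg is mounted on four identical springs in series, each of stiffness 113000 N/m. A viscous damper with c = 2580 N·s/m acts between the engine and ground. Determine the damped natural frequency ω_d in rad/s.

Series springs: 1/k_eq = 4/113000, so k_eq = 113000/4 = 28250 N/m.
ω_n = √(k_eq/m) = √(28250/203) = 11.80 rad/s.
Critical damping c_c = 2√(k_eq·m) = 2√(28250 × 203) = 4789 N·s/m, so ζ = c/c_c = 2580/4789 = 0.5387.
ω_d = ω_n√(1 − ζ²) = 11.80 × √(1 − 0.290) = 9.939 rad/s.

9.94 rad/s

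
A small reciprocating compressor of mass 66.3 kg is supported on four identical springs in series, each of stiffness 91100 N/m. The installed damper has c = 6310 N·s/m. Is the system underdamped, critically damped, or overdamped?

overdamped

Series springs: 1/k_eq = 4/91100, so k_eq = 91100/4 = 22780 N/m.
c_c = 2√(k_eq·m) = 2458 N·s/m; ζ = c/c_c = 6310/2458 = 2.57.
Since ζ > 1 the system is overdamped.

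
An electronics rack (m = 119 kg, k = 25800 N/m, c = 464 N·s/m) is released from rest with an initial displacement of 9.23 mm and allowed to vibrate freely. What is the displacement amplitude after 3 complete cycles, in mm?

ζ = c/(2√(km)) = 464/(2√(25800 × 119)) = 464/3504 = 0.1324.
Logarithmic decrement δ = 2πζ/√(1 − ζ²) = 2π × 0.1324/√(1 − 0.0175) = 0.8393.
After n cycles, x_n/x₀ = e^(−nδ), so x_3 = 9.23 × e^(−3 × 0.8393) = 9.23 × 0.08063 = 0.7442 mm.

0.744 mm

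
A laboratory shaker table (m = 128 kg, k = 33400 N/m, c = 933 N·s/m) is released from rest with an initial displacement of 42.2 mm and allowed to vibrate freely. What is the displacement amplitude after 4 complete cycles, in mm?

0.125 mm

ζ = c/(2√(km)) = 933/(2√(33400 × 128)) = 933/4135 = 0.2256.
Logarithmic decrement δ = 2πζ/√(1 − ζ²) = 2π × 0.2256/√(1 − 0.0509) = 1.455.
After n cycles, x_n/x₀ = e^(−nδ), so x_4 = 42.2 × e^(−4 × 1.455) = 42.2 × 0.002966 = 0.1252 mm.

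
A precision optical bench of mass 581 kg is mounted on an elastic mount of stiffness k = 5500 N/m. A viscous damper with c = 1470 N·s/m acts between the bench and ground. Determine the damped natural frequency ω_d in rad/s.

2.80 rad/s

ω_n = √(k/m) = √(5500/581) = 3.077 rad/s.
Critical damping c_c = 2√(k·m) = 2√(5500 × 581) = 3575 N·s/m, so ζ = c/c_c = 1470/3575 = 0.4112.
ω_d = ω_n√(1 − ζ²) = 3.077 × √(1 − 0.169) = 2.805 rad/s.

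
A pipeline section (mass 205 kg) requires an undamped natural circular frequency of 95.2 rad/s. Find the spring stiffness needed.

1860000 N/m

k = m·ω_n² = 205 × 95.20² = 205 × 9063 = 1858000 N/m.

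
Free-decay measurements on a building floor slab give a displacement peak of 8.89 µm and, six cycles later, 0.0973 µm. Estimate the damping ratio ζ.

Logarithmic decrement δ = (1/n)·ln(x₀/x_n) = (1/6)·ln(8.89/0.0973) = (1/6)·ln(91.37) = 0.7525.
ζ = δ/√(4π² + δ²) = 0.7525/√(39.48 + 0.566) = 0.7525/6.328 = 0.1189.

0.119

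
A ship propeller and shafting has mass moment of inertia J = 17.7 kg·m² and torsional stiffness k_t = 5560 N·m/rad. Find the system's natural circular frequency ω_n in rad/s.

17.7 rad/s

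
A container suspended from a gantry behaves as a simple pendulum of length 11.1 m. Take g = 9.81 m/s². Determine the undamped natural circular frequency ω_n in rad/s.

For a simple pendulum ω_n = √(g/L) = √(9.81/11.1) = √0.8838 = 0.9401 rad/s.

0.940 rad/s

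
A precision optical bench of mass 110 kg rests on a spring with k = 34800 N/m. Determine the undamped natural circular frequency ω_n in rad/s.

ω_n = √(k/m) = √(34800/110) = √316.4 = 17.79 rad/s.

17.8 rad/s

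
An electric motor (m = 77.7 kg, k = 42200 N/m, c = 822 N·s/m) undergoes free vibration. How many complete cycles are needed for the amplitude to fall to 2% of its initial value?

3 cycles

ζ = c/(2√(km)) = 822/(2√(42200 × 77.7)) = 822/3622 = 0.2270.
Logarithmic decrement δ = 2πζ/√(1 − ζ²) = 2π × 0.2270/√(1 − 0.0515) = 1.464.
x_n/x₀ = e^(−nδ) ≤ 0.02; take ln: n ≥ ln(1/0.02)/δ = 3.912/1.464 = 2.672.
So 3 complete cycles are required.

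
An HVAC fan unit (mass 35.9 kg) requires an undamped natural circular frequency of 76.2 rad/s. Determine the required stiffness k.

k = m·ω_n² = 35.9 × 76.20² = 35.9 × 5806 = 208500 N/m.

208000 N/m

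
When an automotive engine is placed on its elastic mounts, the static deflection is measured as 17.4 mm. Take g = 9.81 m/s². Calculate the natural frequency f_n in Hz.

3.78 Hz

ω_n = √(g/δ_st) = √(9.81/0.0174) = √563.8 = 23.74 rad/s.
f_n = ω_n/(2π) = 23.74/6.283 = 3.779 Hz.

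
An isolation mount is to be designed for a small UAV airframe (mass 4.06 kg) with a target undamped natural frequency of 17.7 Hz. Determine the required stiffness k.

ω_n = 2πf_n = 2π × 17.7 = 111.2 rad/s.
k = m·ω_n² = 4.06 × 111.2² = 4.06 × 12370 = 50210 N/m.

50200 N/m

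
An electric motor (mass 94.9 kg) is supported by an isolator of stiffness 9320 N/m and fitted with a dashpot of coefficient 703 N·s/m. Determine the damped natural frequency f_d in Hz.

1.46 Hz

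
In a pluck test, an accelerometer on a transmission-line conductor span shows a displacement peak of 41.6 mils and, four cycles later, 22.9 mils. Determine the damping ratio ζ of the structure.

Logarithmic decrement δ = (1/n)·ln(x₀/x_n) = (1/4)·ln(41.6/22.9) = (1/4)·ln(1.817) = 0.1492.
ζ = δ/√(4π² + δ²) = 0.1492/√(39.48 + 0.0223) = 0.1492/6.285 = 0.02375.

0.0237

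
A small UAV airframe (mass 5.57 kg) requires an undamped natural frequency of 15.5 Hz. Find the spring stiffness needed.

52800 N/m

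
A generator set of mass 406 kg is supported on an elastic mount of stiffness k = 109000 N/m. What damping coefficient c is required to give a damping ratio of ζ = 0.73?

c_c = 2√(k·m) = 2√(109000 × 406) = 13300 N·s/m.
c = ζ·c_c = 0.73 × 13300 = 9712 N·s/m.

9710 N·s/m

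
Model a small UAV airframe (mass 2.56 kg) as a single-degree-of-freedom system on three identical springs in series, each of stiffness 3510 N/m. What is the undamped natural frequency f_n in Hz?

Series springs: 1/k_eq = 3/3510, so k_eq = 3510/3 = 1170 N/m.
ω_n = √(k_eq/m) = √(1170/2.56) = √457.0 = 21.38 rad/s.
f_n = ω_n/(2π) = 21.38/6.283 = 3.402 Hz.

3.40 Hz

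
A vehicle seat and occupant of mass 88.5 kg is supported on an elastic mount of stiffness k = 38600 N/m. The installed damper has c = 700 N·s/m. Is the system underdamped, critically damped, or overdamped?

c_c = 2√(k·m) = 3697 N·s/m; ζ = c/c_c = 700/3697 = 0.189.
Since ζ < 1 the system is underdamped.

underdamped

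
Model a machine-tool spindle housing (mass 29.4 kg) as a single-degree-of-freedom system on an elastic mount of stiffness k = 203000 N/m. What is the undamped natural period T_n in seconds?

ω_n = √(k/m) = √(203000/29.4) = √6905 = 83.09 rad/s.
T_n = 2π/ω_n = 6.283/83.09 = 0.07561 s.

0.0756 s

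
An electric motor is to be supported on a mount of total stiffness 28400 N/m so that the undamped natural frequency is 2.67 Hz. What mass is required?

ω_n = 2πf_n = 2π × 2.67 = 16.78 rad/s.
m = k/ω_n² = 28400/16.78² = 28400/281.4 = 100.9 kg.

101 kg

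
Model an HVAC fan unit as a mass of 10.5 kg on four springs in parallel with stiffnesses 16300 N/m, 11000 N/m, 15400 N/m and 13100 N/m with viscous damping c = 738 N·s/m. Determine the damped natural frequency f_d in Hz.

10.2 Hz

Parallel springs add: k_eq = 16300 + 11000 + 15400 + 13100 = 55800 N/m.
ω_n = √(k_eq/m) = √(55800/10.5) = 72.90 rad/s.
Critical damping c_c = 2√(k_eq·m) = 2√(55800 × 10.5) = 1531 N·s/m, so ζ = c/c_c = 738/1531 = 0.4821.
ω_d = ω_n√(1 − ζ²) = 72.90 × √(1 − 0.232) = 63.87 rad/s.
f_d = ω_d/(2π) = 10.17 Hz.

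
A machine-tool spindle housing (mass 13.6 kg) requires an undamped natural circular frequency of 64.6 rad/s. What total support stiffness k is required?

56800 N/m

k = m·ω_n² = 13.6 × 64.60² = 13.6 × 4173 = 56750 N/m.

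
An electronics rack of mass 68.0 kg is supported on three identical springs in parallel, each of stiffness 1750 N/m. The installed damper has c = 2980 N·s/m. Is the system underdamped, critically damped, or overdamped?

Parallel springs add: k_eq = 3 × 1750 = 5250 N/m.
c_c = 2√(k_eq·m) = 1195 N·s/m; ζ = c/c_c = 2980/1195 = 2.49.
Since ζ > 1 the system is overdamped.

overdamped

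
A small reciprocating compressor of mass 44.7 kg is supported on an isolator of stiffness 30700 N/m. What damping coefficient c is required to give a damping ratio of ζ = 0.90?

c_c = 2√(k·m) = 2√(30700 × 44.7) = 2343 N·s/m.
c = ζ·c_c = 0.90 × 2343 = 2109 N·s/m.

2110 N·s/m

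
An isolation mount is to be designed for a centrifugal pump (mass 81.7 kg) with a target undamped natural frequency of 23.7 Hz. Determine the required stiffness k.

1810000 N/m

ω_n = 2πf_n = 2π × 23.7 = 148.9 rad/s.
k = m·ω_n² = 81.7 × 148.9² = 81.7 × 22170 = 1812000 N/m.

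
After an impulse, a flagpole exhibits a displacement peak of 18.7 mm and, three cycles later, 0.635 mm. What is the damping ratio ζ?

0.177

Logarithmic decrement δ = (1/n)·ln(x₀/x_n) = (1/3)·ln(18.7/0.635) = (1/3)·ln(29.45) = 1.128.
ζ = δ/√(4π² + δ²) = 1.128/√(39.48 + 1.27) = 1.128/6.384 = 0.1766.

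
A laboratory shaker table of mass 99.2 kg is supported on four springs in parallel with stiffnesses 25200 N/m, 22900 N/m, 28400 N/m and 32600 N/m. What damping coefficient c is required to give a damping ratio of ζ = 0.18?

Parallel springs add: k_eq = 25200 + 22900 + 28400 + 32600 = 109100 N/m.
c_c = 2√(k_eq·m) = 2√(109100 × 99.2) = 6580 N·s/m.
c = ζ·c_c = 0.18 × 6580 = 1184 N·s/m.

1180 N·s/m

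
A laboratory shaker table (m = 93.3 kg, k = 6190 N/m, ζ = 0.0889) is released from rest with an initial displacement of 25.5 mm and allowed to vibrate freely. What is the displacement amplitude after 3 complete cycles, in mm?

Logarithmic decrement δ = 2πζ/√(1 − ζ²) = 2π × 0.08890/√(1 − 0.00790) = 0.5608.
After n cycles, x_n/x₀ = e^(−nδ), so x_3 = 25.5 × e^(−3 × 0.5608) = 25.5 × 0.1859 = 4.741 mm.

4.74 mm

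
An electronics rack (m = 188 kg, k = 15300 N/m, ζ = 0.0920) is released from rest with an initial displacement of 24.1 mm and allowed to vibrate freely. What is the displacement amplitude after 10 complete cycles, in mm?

0.0726 mm

Logarithmic decrement δ = 2πζ/√(1 − ζ²) = 2π × 0.09200/√(1 − 0.00846) = 0.5805.
After n cycles, x_n/x₀ = e^(−nδ), so x_10 = 24.1 × e^(−10 × 0.5805) = 24.1 × 0.003012 = 0.07259 mm.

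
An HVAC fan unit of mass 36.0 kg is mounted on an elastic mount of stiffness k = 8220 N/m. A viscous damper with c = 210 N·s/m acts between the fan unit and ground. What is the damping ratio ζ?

0.193

ω_n = √(k/m) = √(8220/36.0) = 15.11 rad/s.
Critical damping c_c = 2√(k·m) = 2√(8220 × 36.0) = 1088 N·s/m, so ζ = c/c_c = 210/1088 = 0.1930.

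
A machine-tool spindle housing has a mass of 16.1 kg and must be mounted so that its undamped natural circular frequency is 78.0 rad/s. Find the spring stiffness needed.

k = m·ω_n² = 16.1 × 78.00² = 16.1 × 6084 = 97950 N/m.

98000 N/m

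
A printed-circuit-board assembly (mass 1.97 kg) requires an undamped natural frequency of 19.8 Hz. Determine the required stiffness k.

ω_n = 2πf_n = 2π × 19.8 = 124.4 rad/s.
k = m·ω_n² = 1.97 × 124.4² = 1.97 × 15480 = 30490 N/m.

30500 N/m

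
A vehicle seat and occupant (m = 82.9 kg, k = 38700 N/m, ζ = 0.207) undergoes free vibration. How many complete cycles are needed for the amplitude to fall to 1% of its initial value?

4 cycles

Logarithmic decrement δ = 2πζ/√(1 − ζ²) = 2π × 0.2070/√(1 − 0.0428) = 1.329.
x_n/x₀ = e^(−nδ) ≤ 0.01; take ln: n ≥ ln(1/0.01)/δ = 4.605/1.329 = 3.464.
So 4 complete cycles are required.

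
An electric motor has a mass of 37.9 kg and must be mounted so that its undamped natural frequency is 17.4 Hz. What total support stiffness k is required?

453000 N/m

ω_n = 2πf_n = 2π × 17.4 = 109.3 rad/s.
k = m·ω_n² = 37.9 × 109.3² = 37.9 × 11950 = 453000 N/m.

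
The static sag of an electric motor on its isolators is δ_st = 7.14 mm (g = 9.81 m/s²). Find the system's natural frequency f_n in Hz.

ω_n = √(g/δ_st) = √(9.81/0.00714) = √1374 = 37.07 rad/s.
f_n = ω_n/(2π) = 37.07/6.283 = 5.899 Hz.

5.90 Hz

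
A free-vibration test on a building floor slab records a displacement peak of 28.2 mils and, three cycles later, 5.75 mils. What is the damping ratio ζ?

0.0841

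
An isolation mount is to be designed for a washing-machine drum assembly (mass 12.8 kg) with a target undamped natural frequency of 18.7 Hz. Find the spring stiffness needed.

177000 N/m

ω_n = 2πf_n = 2π × 18.7 = 117.5 rad/s.
k = m·ω_n² = 12.8 × 117.5² = 12.8 × 13810 = 176700 N/m.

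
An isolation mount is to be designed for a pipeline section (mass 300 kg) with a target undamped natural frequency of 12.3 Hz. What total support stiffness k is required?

1790000 N/m

ω_n = 2πf_n = 2π × 12.3 = 77.28 rad/s.
k = m·ω_n² = 300 × 77.28² = 300 × 5973 = 1792000 N/m.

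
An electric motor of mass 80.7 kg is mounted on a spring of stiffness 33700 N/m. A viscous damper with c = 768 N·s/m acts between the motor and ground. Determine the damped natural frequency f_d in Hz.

ω_n = √(k/m) = √(33700/80.7) = 20.44 rad/s.
Critical damping c_c = 2√(k·m) = 2√(33700 × 80.7) = 3298 N·s/m, so ζ = c/c_c = 768/3298 = 0.2329.
ω_d = ω_n√(1 − ζ²) = 20.44 × √(1 − 0.0542) = 19.87 rad/s.
f_d = ω_d/(2π) = 3.163 Hz.

3.16 Hz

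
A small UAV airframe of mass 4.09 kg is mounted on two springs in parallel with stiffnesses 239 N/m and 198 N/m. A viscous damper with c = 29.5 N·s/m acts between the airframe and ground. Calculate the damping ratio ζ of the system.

0.349

Parallel springs add: k_eq = 239 + 198 = 437.0 N/m.
ω_n = √(k_eq/m) = √(437.0/4.09) = 10.34 rad/s.
Critical damping c_c = 2√(k_eq·m) = 2√(437.0 × 4.09) = 84.55 N·s/m, so ζ = c/c_c = 29.5/84.55 = 0.3489.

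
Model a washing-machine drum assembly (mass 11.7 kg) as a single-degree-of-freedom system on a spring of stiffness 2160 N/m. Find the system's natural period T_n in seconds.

0.462 s

ω_n = √(k/m) = √(2160/11.7) = √184.6 = 13.59 rad/s.
T_n = 2π/ω_n = 6.283/13.59 = 0.4624 s.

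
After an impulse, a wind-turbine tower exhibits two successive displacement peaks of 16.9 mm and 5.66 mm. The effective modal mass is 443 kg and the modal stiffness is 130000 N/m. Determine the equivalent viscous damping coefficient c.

2600 N·s/m

Logarithmic decrement δ = (1/n)·ln(x₀/x_n) = (1/1)·ln(16.9/5.66) = (1/1)·ln(2.986) = 1.094.
ζ = δ/√(4π² + δ²) = 1.094/√(39.48 + 1.20) = 1.094/6.378 = 0.1715.
c = ζ · 2√(km) = 0.1715 × 2√(130000 × 443) = 0.1715 × 15180 = 2603 N·s/m.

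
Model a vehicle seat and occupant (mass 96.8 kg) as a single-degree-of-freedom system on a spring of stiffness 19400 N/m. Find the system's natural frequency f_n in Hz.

2.25 Hz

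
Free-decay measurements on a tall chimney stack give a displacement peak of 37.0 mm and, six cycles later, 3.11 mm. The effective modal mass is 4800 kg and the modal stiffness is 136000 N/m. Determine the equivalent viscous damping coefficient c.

3350 N·s/m

Logarithmic decrement δ = (1/n)·ln(x₀/x_n) = (1/6)·ln(37.0/3.11) = (1/6)·ln(11.90) = 0.4127.
ζ = δ/√(4π² + δ²) = 0.4127/√(39.48 + 0.170) = 0.4127/6.297 = 0.06554.
c = ζ · 2√(km) = 0.06554 × 2√(136000 × 4800) = 0.06554 × 51100 = 3349 N·s/m.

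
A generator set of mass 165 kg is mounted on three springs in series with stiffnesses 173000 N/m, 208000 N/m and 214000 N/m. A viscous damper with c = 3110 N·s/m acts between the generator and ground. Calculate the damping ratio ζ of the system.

0.473

Series springs: 1/k_eq = 1/173000 + 1/208000 + 1/214000 = 1.526×10^-5, so k_eq = 65530 N/m.
ω_n = √(k_eq/m) = √(65530/165) = 19.93 rad/s.
Critical damping c_c = 2√(k_eq·m) = 2√(65530 × 165) = 6576 N·s/m, so ζ = c/c_c = 3110/6576 = 0.4729.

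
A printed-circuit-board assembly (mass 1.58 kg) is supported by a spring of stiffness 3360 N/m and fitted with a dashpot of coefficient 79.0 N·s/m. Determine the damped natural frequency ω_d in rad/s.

38.8 rad/s

ω_n = √(k/m) = √(3360/1.58) = 46.11 rad/s.
Critical damping c_c = 2√(k·m) = 2√(3360 × 1.58) = 145.7 N·s/m, so ζ = c/c_c = 79.0/145.7 = 0.5421.
ω_d = ω_n√(1 − ζ²) = 46.11 × √(1 − 0.294) = 38.75 rad/s.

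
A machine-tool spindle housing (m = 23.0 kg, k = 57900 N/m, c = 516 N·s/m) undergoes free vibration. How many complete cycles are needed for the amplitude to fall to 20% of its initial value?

ζ = c/(2√(km)) = 516/(2√(57900 × 23.0)) = 516/2308 = 0.2236.
Logarithmic decrement δ = 2πζ/√(1 − ζ²) = 2π × 0.2236/√(1 − 0.0500) = 1.441.
x_n/x₀ = e^(−nδ) ≤ 0.2; take ln: n ≥ ln(1/0.2)/δ = 1.609/1.441 = 1.117.
So 2 complete cycles are required.

2 cycles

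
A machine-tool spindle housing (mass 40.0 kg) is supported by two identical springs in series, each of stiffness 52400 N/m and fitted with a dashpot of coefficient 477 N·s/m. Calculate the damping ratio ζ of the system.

Series springs: 1/k_eq = 2/52400, so k_eq = 52400/2 = 26200 N/m.
ω_n = √(k_eq/m) = √(26200/40.0) = 25.59 rad/s.
Critical damping c_c = 2√(k_eq·m) = 2√(26200 × 40.0) = 2047 N·s/m, so ζ = c/c_c = 477/2047 = 0.2330.

0.233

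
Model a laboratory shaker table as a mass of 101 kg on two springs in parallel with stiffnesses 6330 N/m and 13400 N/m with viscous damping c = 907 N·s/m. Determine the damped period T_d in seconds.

Parallel springs add: k_eq = 6330 + 13400 = 19730 N/m.
ω_n = √(k_eq/m) = √(19730/101) = 13.98 rad/s.
Critical damping c_c = 2√(k_eq·m) = 2√(19730 × 101) = 2823 N·s/m, so ζ = c/c_c = 907/2823 = 0.3213.
ω_d = ω_n√(1 − ζ²) = 13.98 × √(1 − 0.103) = 13.24 rad/s.
T_d = 2π/ω_d = 0.4747 s.

0.475 s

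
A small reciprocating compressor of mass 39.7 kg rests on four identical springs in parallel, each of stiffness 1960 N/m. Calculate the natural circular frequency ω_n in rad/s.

14.1 rad/s

Parallel springs add: k_eq = 4 × 1960 = 7840 N/m.
ω_n = √(k_eq/m) = √(7840/39.7) = √197.5 = 14.05 rad/s.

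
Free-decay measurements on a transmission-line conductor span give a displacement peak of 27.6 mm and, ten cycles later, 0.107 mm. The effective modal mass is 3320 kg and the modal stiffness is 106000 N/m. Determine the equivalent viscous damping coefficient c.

3300 N·s/m

Logarithmic decrement δ = (1/n)·ln(x₀/x_n) = (1/10)·ln(27.6/0.107) = (1/10)·ln(257.9) = 0.5553.
ζ = δ/√(4π² + δ²) = 0.5553/√(39.48 + 0.308) = 0.5553/6.308 = 0.08803.
c = ζ · 2√(km) = 0.08803 × 2√(106000 × 3320) = 0.08803 × 37520 = 3303 N·s/m.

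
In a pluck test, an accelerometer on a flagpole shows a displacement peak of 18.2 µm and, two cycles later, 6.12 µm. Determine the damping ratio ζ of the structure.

Logarithmic decrement δ = (1/n)·ln(x₀/x_n) = (1/2)·ln(18.2/6.12) = (1/2)·ln(2.974) = 0.5449.
ζ = δ/√(4π² + δ²) = 0.5449/√(39.48 + 0.297) = 0.5449/6.307 = 0.08640.

0.0864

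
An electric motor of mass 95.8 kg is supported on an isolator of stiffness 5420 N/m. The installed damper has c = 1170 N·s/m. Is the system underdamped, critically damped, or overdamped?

c_c = 2√(k·m) = 1441 N·s/m; ζ = c/c_c = 1170/1441 = 0.812.
Since ζ < 1 the system is underdamped.

underdamped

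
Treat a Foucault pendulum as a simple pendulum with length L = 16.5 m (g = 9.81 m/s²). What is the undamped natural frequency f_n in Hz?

For a simple pendulum ω_n = √(g/L) = √(9.81/16.5) = √0.5945 = 0.7711 rad/s.
f_n = ω_n/(2π) = 0.7711/6.283 = 0.1227 Hz.

0.123 Hz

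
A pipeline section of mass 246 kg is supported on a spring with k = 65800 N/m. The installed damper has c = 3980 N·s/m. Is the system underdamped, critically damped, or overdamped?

c_c = 2√(k·m) = 8047 N·s/m; ζ = c/c_c = 3980/8047 = 0.495.
Since ζ < 1 the system is underdamped.

underdamped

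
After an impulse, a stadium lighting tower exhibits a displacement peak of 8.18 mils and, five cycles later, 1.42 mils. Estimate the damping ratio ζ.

Logarithmic decrement δ = (1/n)·ln(x₀/x_n) = (1/5)·ln(8.18/1.42) = (1/5)·ln(5.761) = 0.3502.
ζ = δ/√(4π² + δ²) = 0.3502/√(39.48 + 0.123) = 0.3502/6.293 = 0.05565.

0.0557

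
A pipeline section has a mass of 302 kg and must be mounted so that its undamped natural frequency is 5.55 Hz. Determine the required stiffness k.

367000 N/m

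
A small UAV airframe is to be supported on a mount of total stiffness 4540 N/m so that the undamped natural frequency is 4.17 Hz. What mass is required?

ω_n = 2πf_n = 2π × 4.17 = 26.20 rad/s.
m = k/ω_n² = 4540/26.20² = 4540/686.5 = 6.613 kg.

6.61 kg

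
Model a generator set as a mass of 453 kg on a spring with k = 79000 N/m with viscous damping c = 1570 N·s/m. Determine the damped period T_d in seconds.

0.480 s

ω_n = √(k/m) = √(79000/453) = 13.21 rad/s.
Critical damping c_c = 2√(k·m) = 2√(79000 × 453) = 11960 N·s/m, so ζ = c/c_c = 1570/11960 = 0.1312.
ω_d = ω_n√(1 − ζ²) = 13.21 × √(1 − 0.0172) = 13.09 rad/s.
T_d = 2π/ω_d = 0.4799 s.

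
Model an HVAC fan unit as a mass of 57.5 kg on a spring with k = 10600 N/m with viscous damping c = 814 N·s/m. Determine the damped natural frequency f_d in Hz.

ω_n = √(k/m) = √(10600/57.5) = 13.58 rad/s.
Critical damping c_c = 2√(k·m) = 2√(10600 × 57.5) = 1561 N·s/m, so ζ = c/c_c = 814/1561 = 0.5213.
ω_d = ω_n√(1 − ζ²) = 13.58 × √(1 − 0.272) = 11.59 rad/s.
f_d = ω_d/(2π) = 1.844 Hz.

1.84 Hz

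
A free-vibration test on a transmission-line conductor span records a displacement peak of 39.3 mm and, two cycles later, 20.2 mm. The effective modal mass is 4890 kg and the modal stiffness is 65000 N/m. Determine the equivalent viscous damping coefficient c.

Logarithmic decrement δ = (1/n)·ln(x₀/x_n) = (1/2)·ln(39.3/20.2) = (1/2)·ln(1.946) = 0.3328.
ζ = δ/√(4π² + δ²) = 0.3328/√(39.48 + 0.111) = 0.3328/6.292 = 0.05289.
c = ζ · 2√(km) = 0.05289 × 2√(65000 × 4890) = 0.05289 × 35660 = 1886 N·s/m.

1890 N·s/m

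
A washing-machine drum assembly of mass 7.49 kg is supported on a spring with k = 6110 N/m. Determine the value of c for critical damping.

c_c = 2√(k·m) = 2√(6110 × 7.49) = 2 × 213.9 = 427.8 N·s/m.

428 N·s/m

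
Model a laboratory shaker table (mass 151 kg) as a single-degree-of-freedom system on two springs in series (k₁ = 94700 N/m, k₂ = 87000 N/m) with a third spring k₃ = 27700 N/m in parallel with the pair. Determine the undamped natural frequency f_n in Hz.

3.50 Hz

Series pair: k_s = k₁k₂/(k₁+k₂) = (94700)(87000)/(94700 + 87000) = 45340 N/m. In parallel with k₃: k_eq = 45340 + 27700 = 73040 N/m.
ω_n = √(k_eq/m) = √(73040/151) = √483.7 = 21.99 rad/s.
f_n = ω_n/(2π) = 21.99/6.283 = 3.500 Hz.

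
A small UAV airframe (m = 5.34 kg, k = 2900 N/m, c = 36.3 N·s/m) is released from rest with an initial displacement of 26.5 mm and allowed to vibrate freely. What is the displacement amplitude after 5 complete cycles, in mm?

0.258 mm

ζ = c/(2√(km)) = 36.3/(2√(2900 × 5.34)) = 36.3/248.9 = 0.1459.
Logarithmic decrement δ = 2πζ/√(1 − ζ²) = 2π × 0.1459/√(1 − 0.0213) = 0.9263.
After n cycles, x_n/x₀ = e^(−nδ), so x_5 = 26.5 × e^(−5 × 0.9263) = 26.5 × 0.009740 = 0.2581 mm.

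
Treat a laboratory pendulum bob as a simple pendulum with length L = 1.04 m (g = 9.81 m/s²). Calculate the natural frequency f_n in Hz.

0.489 Hz

For a simple pendulum ω_n = √(g/L) = √(9.81/1.04) = √9.433 = 3.071 rad/s.
f_n = ω_n/(2π) = 3.071/6.283 = 0.4888 Hz.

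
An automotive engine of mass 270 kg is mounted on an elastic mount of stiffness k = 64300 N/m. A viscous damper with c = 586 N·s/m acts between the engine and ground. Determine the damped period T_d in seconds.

0.408 s

ω_n = √(k/m) = √(64300/270) = 15.43 rad/s.
Critical damping c_c = 2√(k·m) = 2√(64300 × 270) = 8333 N·s/m, so ζ = c/c_c = 586/8333 = 0.07032.
ω_d = ω_n√(1 − ζ²) = 15.43 × √(1 − 0.00494) = 15.39 rad/s.
T_d = 2π/ω_d = 0.4082 s.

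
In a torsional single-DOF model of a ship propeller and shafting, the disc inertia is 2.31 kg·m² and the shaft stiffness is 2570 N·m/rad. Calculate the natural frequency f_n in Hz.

5.31 Hz

ω_n = √(k_t/J) = √(2570/2.31) = √1113 = 33.35 rad/s.
f_n = ω_n/(2π) = 33.35/6.283 = 5.309 Hz.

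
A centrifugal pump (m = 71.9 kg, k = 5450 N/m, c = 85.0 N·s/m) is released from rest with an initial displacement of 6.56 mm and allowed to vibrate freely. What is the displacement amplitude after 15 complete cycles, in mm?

0.0108 mm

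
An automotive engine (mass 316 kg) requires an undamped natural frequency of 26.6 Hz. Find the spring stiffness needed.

ω_n = 2πf_n = 2π × 26.6 = 167.1 rad/s.
k = m·ω_n² = 316 × 167.1² = 316 × 27930 = 8827000 N/m.

8830000 N/m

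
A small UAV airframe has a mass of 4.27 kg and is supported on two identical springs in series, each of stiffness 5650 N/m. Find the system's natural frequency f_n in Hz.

4.09 Hz

Series springs: 1/k_eq = 2/5650, so k_eq = 5650/2 = 2825 N/m.
ω_n = √(k_eq/m) = √(2825/4.27) = √661.6 = 25.72 rad/s.
f_n = ω_n/(2π) = 25.72/6.283 = 4.094 Hz.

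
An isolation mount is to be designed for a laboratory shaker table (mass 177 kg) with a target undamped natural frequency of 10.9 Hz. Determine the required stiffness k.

ω_n = 2πf_n = 2π × 10.9 = 68.49 rad/s.
k = m·ω_n² = 177 × 68.49² = 177 × 4690 = 830200 N/m.

830000 N/m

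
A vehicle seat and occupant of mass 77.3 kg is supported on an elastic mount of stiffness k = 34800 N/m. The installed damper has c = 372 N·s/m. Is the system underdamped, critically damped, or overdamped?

c_c = 2√(k·m) = 3280 N·s/m; ζ = c/c_c = 372/3280 = 0.113.
Since ζ < 1 the system is underdamped.

underdamped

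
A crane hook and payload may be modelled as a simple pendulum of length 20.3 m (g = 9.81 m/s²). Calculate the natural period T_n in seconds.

9.04 s

For a simple pendulum ω_n = √(g/L) = √(9.81/20.3) = √0.4833 = 0.6952 rad/s.
T_n = 2π/ω_n = 6.283/0.6952 = 9.038 s.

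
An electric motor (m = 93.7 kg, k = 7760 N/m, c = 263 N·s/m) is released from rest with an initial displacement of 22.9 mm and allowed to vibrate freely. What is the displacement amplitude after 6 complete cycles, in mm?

0.0637 mm

ζ = c/(2√(km)) = 263/(2√(7760 × 93.7)) = 263/1705 = 0.1542.
Logarithmic decrement δ = 2πζ/√(1 − ζ²) = 2π × 0.1542/√(1 − 0.0238) = 0.9807.
After n cycles, x_n/x₀ = e^(−nδ), so x_6 = 22.9 × e^(−6 × 0.9807) = 22.9 × 0.002783 = 0.06374 mm.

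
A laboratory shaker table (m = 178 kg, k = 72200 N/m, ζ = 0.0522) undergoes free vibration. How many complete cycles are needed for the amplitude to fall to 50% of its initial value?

3 cycles

Logarithmic decrement δ = 2πζ/√(1 − ζ²) = 2π × 0.05220/√(1 − 0.00272) = 0.3284.
x_n/x₀ = e^(−nδ) ≤ 0.5; take ln: n ≥ ln(1/0.5)/δ = 0.6931/0.3284 = 2.110.
So 3 complete cycles are required.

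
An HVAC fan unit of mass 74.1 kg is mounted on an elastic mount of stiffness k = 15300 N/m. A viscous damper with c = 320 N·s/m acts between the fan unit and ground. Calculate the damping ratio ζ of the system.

0.150

ω_n = √(k/m) = √(15300/74.1) = 14.37 rad/s.
Critical damping c_c = 2√(k·m) = 2√(15300 × 74.1) = 2130 N·s/m, so ζ = c/c_c = 320/2130 = 0.1503.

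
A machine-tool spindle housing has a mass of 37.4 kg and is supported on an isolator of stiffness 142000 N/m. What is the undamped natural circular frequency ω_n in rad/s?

ω_n = √(k/m) = √(142000/37.4) = √3797 = 61.62 rad/s.

61.6 rad/s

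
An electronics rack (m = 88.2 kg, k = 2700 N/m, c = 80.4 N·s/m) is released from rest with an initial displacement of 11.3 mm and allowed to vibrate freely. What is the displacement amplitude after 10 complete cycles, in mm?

0.0627 mm

ζ = c/(2√(km)) = 80.4/(2√(2700 × 88.2)) = 80.4/976.0 = 0.08238.
Logarithmic decrement δ = 2πζ/√(1 − ζ²) = 2π × 0.08238/√(1 − 0.00679) = 0.5194.
After n cycles, x_n/x₀ = e^(−nδ), so x_10 = 11.3 × e^(−10 × 0.5194) = 11.3 × 0.005552 = 0.06274 mm.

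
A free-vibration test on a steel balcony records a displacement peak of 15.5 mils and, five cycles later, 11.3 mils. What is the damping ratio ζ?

0.0101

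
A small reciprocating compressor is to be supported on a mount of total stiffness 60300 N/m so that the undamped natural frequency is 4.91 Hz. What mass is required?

63.4 kg

ω_n = 2πf_n = 2π × 4.91 = 30.85 rad/s.
m = k/ω_n² = 60300/30.85² = 60300/951.7 = 63.36 kg.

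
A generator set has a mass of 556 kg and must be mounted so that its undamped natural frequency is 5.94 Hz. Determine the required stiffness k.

ω_n = 2πf_n = 2π × 5.94 = 37.32 rad/s.
k = m·ω_n² = 556 × 37.32² = 556 × 1393 = 774500 N/m.

774000 N/m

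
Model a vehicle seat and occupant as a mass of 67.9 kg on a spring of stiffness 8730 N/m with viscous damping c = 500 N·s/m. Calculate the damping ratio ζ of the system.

0.325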